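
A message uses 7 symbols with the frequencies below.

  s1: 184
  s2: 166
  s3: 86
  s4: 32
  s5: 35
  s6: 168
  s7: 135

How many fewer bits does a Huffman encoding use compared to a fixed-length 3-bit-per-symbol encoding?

Fixed-length: 3 bits × 806 symbols = 2418 bits.
Huffman merges:
merge s4(32) and s5(35): 67
merge 67 and s3(86): 153
merge s7(135) and 153: 288
merge s2(166) and s6(168): 334
merge s1(184) and 288: 472
merge 334 and 472: 806
Huffman total = 67 + 153 + 288 + 334 + 472 + 806 = 2120 bits.
Saving = 2418 − 2120 = 298 bits.

298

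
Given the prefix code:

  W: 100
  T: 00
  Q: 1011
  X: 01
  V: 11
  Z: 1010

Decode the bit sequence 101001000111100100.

ZXTXVWW

Read left to right; each codeword is recognised as soon as it completes (prefix code):
  1010→Z | 01→X | 00→T | 01→X | 11→V | 100→W | 100→W
Decoded message: ZXTXVWW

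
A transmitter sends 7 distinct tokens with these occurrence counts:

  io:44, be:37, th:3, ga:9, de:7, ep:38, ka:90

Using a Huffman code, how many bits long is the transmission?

Greedily combine the two least-frequent nodes:
merge th(3) and de(7): 10
merge ga(9) and 10: 19
merge 19 and be(37): 56
merge ep(38) and io(44): 82
merge 56 and 82: 138
merge ka(90) and 138: 228
Each symbol's bit-cost is frequency × depth; summing gives 533 bits (equivalently 10 + 19 + 56 + 82 + 138 + 228).

533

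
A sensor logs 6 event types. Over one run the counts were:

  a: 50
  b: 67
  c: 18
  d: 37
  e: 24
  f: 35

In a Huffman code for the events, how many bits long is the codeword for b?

Repeatedly merge the two smallest:
merge c(18) and e(24): 42
merge f(35) and d(37): 72
merge 42 and a(50): 92
merge b(67) and 72: 139
merge 92 and 139: 231
b sits 2 levels below the root, so its codeword is 2 bits.

2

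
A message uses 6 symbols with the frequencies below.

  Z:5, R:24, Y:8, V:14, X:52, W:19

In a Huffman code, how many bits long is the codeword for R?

3

Build the tree from the bottom:
Z(5) + Y(8) → 13
13 + V(14) → 27
W(19) + R(24) → 43
27 + 43 → 70
X(52) + 70 → 122
R's leaf is at depth 3, giving a 3-bit codeword.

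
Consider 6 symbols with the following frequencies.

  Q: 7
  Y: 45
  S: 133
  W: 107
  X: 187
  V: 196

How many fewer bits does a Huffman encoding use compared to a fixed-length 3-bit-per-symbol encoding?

Fixed-length: 3 bits × 675 symbols = 2025 bits.
Huffman merges:
Q(7) + Y(45) → 52
52 + W(107) → 159
S(133) + 159 → 292
X(187) + V(196) → 383
292 + 383 → 675
Huffman total = 52 + 159 + 292 + 383 + 675 = 1561 bits.
Saving = 2025 − 1561 = 464 bits.

464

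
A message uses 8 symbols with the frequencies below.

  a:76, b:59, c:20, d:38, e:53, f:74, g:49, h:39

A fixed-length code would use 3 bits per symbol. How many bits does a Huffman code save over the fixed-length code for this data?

Fixed-length: 3 bits × 408 symbols = 1224 bits.
Huffman merges:
merge c(20) and d(38): 58
merge h(39) and g(49): 88
merge e(53) and 58: 111
merge b(59) and f(74): 133
merge a(76) and 88: 164
merge 111 and 133: 244
merge 164 and 244: 408
Huffman total = 58 + 88 + 111 + 133 + 164 + 244 + 408 = 1206 bits.
Saving = 1224 − 1206 = 18 bits.

18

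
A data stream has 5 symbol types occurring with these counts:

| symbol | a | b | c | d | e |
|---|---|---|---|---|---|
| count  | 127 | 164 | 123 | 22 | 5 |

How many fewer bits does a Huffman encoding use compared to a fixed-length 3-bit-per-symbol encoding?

428

Fixed-length: 3 bits × 441 symbols = 1323 bits.
Huffman merges:
merge e(5) and d(22): 27
merge 27 and c(123): 150
merge a(127) and 150: 277
merge b(164) and 277: 441
Huffman total = 27 + 150 + 277 + 441 = 895 bits.
Saving = 1323 − 895 = 428 bits.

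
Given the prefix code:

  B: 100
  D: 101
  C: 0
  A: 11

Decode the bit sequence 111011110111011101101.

ADADACADD

Read left to right; each codeword is recognised as soon as it completes (prefix code):
  11→A | 101→D | 11→A | 101→D | 11→A | 0→C | 11→A | 101→D | 101→D
Decoded message: ADADACADD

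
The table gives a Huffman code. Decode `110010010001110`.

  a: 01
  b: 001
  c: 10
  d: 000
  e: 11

Read left to right; each codeword is recognised as soon as it completes (prefix code):
  11→e | 001→b | 001→b | 000→d | 11→e | 10→c
Decoded message: ebbdec

ebbdec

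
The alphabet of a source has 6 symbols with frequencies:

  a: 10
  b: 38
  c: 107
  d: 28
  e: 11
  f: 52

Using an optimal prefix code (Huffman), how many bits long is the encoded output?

Build the Huffman tree bottom-up:
merge a(10) and e(11): 21
merge 21 and d(28): 49
merge b(38) and 49: 87
merge f(52) and 87: 139
merge c(107) and 139: 246
Total encoded bits = sum of merged weights = 21 + 49 + 87 + 139 + 246 = 542.

542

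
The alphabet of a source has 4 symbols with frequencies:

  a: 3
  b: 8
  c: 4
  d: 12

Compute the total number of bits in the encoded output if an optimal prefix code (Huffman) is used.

Merge the two smallest weights repeatedly:
combine a(3), c(4) → 7
combine 7, b(8) → 15
combine d(12), 15 → 27
Each symbol's bit-cost is frequency × depth; summing gives 49 bits (equivalently 7 + 15 + 27).

49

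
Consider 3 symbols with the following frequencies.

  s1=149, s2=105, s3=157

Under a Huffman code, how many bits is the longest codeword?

2

Merge the two lowest-weight nodes at each step:
s2(105) + s1(149) → 254
s3(157) + 254 → 411
The rarest symbols sit at the bottom; the longest codeword is 2 bits.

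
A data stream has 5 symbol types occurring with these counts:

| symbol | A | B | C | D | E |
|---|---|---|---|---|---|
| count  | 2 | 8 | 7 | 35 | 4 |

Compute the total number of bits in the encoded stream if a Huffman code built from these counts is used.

Greedily combine the two least-frequent nodes:
merge A(2) and E(4): 6
merge 6 and C(7): 13
merge B(8) and 13: 21
merge 21 and D(35): 56
Total encoded bits = sum of merged weights = 6 + 13 + 21 + 56 = 96.

96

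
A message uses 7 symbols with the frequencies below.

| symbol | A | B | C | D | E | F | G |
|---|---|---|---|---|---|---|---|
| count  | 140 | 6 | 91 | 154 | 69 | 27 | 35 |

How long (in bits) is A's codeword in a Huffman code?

2

Huffman merges, smallest pair first:
merge B(6) and F(27): 33
merge 33 and G(35): 68
merge 68 and E(69): 137
merge C(91) and 137: 228
merge A(140) and D(154): 294
merge 228 and 294: 522
A's leaf is at depth 2, giving a 2-bit codeword.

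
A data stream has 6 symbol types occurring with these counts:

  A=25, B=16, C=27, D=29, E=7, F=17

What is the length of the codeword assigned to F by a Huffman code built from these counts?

Build the tree from the bottom:
E(7) + B(16) → 23
F(17) + 23 → 40
A(25) + C(27) → 52
D(29) + 40 → 69
52 + 69 → 121
The subtree containing F is merged 3 times, so code length = 3.

3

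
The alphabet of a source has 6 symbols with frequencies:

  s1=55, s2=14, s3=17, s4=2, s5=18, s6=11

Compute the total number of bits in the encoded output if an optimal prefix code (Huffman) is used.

Build the Huffman tree bottom-up:
merge s4(2) and s6(11): 13
merge 13 and s2(14): 27
merge s3(17) and s5(18): 35
merge 27 and 35: 62
merge s1(55) and 62: 117
Total encoded bits = sum of merged weights = 13 + 27 + 35 + 62 + 117 = 254.

254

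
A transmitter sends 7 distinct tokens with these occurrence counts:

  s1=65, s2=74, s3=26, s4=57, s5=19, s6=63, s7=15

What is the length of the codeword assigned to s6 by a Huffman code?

Repeatedly merge the two smallest:
combine s7(15), s5(19) → 34
combine s3(26), 34 → 60
combine s4(57), 60 → 117
combine s6(63), s1(65) → 128
combine s2(74), 117 → 191
combine 128, 191 → 319
The subtree containing s6 is merged 2 times, so code length = 2.

2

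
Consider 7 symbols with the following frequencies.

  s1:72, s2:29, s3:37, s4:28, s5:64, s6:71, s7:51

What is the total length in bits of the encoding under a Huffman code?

970

Greedily combine the two least-frequent nodes:
merge s4(28) and s2(29): 57
merge s3(37) and s7(51): 88
merge 57 and s5(64): 121
merge s6(71) and s1(72): 143
merge 88 and 121: 209
merge 143 and 209: 352
Each symbol's bit-cost is frequency × depth; summing gives 970 bits (equivalently 57 + 88 + 121 + 143 + 209 + 352).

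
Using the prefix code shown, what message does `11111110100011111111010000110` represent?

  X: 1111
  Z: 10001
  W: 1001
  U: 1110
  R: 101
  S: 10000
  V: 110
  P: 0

XUZXUSV

Read left to right; each codeword is recognised as soon as it completes (prefix code):
  1111→X | 1110→U | 10001→Z | 1111→X | 1110→U | 10000→S | 110→V
Decoded message: XUZXUSV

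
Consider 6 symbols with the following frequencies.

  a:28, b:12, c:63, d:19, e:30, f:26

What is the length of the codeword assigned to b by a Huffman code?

Huffman merges, smallest pair first:
combine b(12), d(19) → 31
combine f(26), a(28) → 54
combine e(30), 31 → 61
combine 54, 61 → 115
combine c(63), 115 → 178
b sits 4 levels below the root, so its codeword is 4 bits.

4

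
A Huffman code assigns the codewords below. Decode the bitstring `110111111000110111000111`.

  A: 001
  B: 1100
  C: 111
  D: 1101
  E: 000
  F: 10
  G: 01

DCBGFCEC

Read left to right; each codeword is recognised as soon as it completes (prefix code):
  1101→D | 111→C | 1100→B | 01→G | 10→F | 111→C | 000→E | 111→C
Decoded message: DCBGFCEC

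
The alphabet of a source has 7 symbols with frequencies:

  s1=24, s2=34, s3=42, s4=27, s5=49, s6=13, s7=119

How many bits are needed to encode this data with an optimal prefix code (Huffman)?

784

Merge the two smallest weights repeatedly:
s6(13) + s1(24) → 37
s4(27) + s2(34) → 61
37 + s3(42) → 79
s5(49) + 61 → 110
79 + 110 → 189
s7(119) + 189 → 308
The encoded length is the sum of every internal node's weight: 37 + 61 + 79 + 110 + 189 + 308 = 784 bits.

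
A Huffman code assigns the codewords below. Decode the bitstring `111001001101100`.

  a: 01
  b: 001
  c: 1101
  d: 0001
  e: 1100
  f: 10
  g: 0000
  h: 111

Read left to right; each codeword is recognised as soon as it completes (prefix code):
  111→h | 001→b | 001→b | 10→f | 1100→e
Decoded message: hbbfe

hbbfe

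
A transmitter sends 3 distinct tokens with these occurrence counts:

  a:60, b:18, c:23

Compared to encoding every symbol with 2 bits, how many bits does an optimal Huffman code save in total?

60

Fixed-length: 2 bits × 101 symbols = 202 bits.
Huffman merges:
b(18) + c(23) → 41
41 + a(60) → 101
Huffman total = 41 + 101 = 142 bits.
Saving = 202 − 142 = 60 bits.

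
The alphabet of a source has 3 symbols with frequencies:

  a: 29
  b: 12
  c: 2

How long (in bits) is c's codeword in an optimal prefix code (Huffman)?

2

Huffman merges, smallest pair first:
c(2) + b(12) → 14
14 + a(29) → 43
c's leaf is at depth 2, giving a 2-bit codeword.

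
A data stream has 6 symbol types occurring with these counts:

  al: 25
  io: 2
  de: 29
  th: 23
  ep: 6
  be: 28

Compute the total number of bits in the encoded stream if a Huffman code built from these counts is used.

265

Merge the two smallest weights repeatedly:
io(2) + ep(6) → 8
8 + th(23) → 31
al(25) + be(28) → 53
de(29) + 31 → 60
53 + 60 → 113
Each symbol's bit-cost is frequency × depth; summing gives 265 bits (equivalently 8 + 31 + 53 + 60 + 113).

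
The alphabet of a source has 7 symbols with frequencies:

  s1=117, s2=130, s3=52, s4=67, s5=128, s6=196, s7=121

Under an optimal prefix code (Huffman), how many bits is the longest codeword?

4

Merge the two lowest-weight nodes at each step:
combine s3(52), s4(67) → 119
combine s1(117), 119 → 236
combine s7(121), s5(128) → 249
combine s2(130), s6(196) → 326
combine 236, 249 → 485
combine 326, 485 → 811
The first pair merged (s3, s4) ends up deepest, at depth 4.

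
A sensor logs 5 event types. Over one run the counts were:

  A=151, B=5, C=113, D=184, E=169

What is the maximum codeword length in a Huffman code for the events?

3

Merge the two lowest-weight nodes at each step:
combine B(5), C(113) → 118
combine 118, A(151) → 269
combine E(169), D(184) → 353
combine 269, 353 → 622
The first pair merged (B, C) ends up deepest, at depth 3.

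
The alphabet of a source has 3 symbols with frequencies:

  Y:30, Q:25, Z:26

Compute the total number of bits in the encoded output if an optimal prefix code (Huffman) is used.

132

Build the Huffman tree bottom-up:
combine Q(25), Z(26) → 51
combine Y(30), 51 → 81
Each symbol's bit-cost is frequency × depth; summing gives 132 bits (equivalently 51 + 81).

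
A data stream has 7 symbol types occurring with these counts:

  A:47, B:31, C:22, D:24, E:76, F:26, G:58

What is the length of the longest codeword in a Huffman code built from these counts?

Merge the two lowest-weight nodes at each step:
merge C(22) and D(24): 46
merge F(26) and B(31): 57
merge 46 and A(47): 93
merge 57 and G(58): 115
merge E(76) and 93: 169
merge 115 and 169: 284
The rarest symbols sit at the bottom; the longest codeword is 4 bits.

4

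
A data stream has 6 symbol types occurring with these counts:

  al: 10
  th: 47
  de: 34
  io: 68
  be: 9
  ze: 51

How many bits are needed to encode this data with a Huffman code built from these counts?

510

Merge the two smallest weights repeatedly:
be(9) + al(10) → 19
19 + de(34) → 53
th(47) + ze(51) → 98
53 + io(68) → 121
98 + 121 → 219
The encoded length is the sum of every internal node's weight: 19 + 53 + 98 + 121 + 219 = 510 bits.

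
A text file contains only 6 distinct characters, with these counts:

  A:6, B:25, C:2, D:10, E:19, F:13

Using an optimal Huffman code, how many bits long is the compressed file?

176

Greedily combine the two least-frequent nodes:
C(2) + A(6) → 8
8 + D(10) → 18
F(13) + 18 → 31
E(19) + B(25) → 44
31 + 44 → 75
Each symbol's bit-cost is frequency × depth; summing gives 176 bits (equivalently 8 + 18 + 31 + 44 + 75).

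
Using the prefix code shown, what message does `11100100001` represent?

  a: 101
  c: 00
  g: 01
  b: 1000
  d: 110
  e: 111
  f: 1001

Read left to right; each codeword is recognised as soon as it completes (prefix code):
  111→e | 00→c | 1000→b | 01→g
Decoded message: ecbg

ecbg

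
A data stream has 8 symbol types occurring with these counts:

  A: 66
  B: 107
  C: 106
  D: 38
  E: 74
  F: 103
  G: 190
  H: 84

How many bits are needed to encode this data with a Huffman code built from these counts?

2218

Greedily combine the two least-frequent nodes:
combine D(38), A(66) → 104
combine E(74), H(84) → 158
combine F(103), 104 → 207
combine C(106), B(107) → 213
combine 158, G(190) → 348
combine 207, 213 → 420
combine 348, 420 → 768
Each symbol's bit-cost is frequency × depth; summing gives 2218 bits (equivalently 104 + 158 + 207 + 213 + 348 + 420 + 768).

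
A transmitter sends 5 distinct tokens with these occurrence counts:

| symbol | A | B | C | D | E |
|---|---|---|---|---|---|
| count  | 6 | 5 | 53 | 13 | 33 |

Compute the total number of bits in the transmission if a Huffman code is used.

202

Merge the two smallest weights repeatedly:
merge B(5) and A(6): 11
merge 11 and D(13): 24
merge 24 and E(33): 57
merge C(53) and 57: 110
Total encoded bits = sum of merged weights = 11 + 24 + 57 + 110 = 202.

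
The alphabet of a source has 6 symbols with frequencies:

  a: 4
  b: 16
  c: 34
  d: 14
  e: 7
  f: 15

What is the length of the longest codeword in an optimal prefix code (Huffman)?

4

Merge the two lowest-weight nodes at each step:
combine a(4), e(7) → 11
combine 11, d(14) → 25
combine f(15), b(16) → 31
combine 25, 31 → 56
combine c(34), 56 → 90
The first pair merged (a, e) ends up deepest, at depth 4.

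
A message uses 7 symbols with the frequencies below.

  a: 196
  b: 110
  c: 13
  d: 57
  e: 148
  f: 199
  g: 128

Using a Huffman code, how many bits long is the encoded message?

2228

Merge the two smallest weights repeatedly:
combine c(13), d(57) → 70
combine 70, b(110) → 180
combine g(128), e(148) → 276
combine 180, a(196) → 376
combine f(199), 276 → 475
combine 376, 475 → 851
Total encoded bits = sum of merged weights = 70 + 180 + 276 + 376 + 475 + 851 = 2228.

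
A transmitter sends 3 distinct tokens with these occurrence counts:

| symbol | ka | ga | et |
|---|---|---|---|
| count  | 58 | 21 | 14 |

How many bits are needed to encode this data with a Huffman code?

128

Merge the two smallest weights repeatedly:
et(14) + ga(21) → 35
35 + ka(58) → 93
Total encoded bits = sum of merged weights = 35 + 93 = 128.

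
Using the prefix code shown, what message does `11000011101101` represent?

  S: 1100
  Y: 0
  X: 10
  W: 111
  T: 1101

Read left to right; each codeword is recognised as soon as it completes (prefix code):
  1100→S | 0→Y | 0→Y | 111→W | 0→Y | 1101→T
Decoded message: SYYWYT

SYYWYT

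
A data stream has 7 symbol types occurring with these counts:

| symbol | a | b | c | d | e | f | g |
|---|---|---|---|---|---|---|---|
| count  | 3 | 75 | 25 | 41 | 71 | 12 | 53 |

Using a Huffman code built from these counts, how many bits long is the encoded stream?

696

Greedily combine the two least-frequent nodes:
a(3) + f(12) → 15
15 + c(25) → 40
40 + d(41) → 81
g(53) + e(71) → 124
b(75) + 81 → 156
124 + 156 → 280
The encoded length is the sum of every internal node's weight: 15 + 40 + 81 + 124 + 156 + 280 = 696 bits.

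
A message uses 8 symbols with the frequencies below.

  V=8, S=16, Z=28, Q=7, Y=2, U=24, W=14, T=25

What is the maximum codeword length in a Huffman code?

5

Merge the two lowest-weight nodes at each step:
merge Y(2) and Q(7): 9
merge V(8) and 9: 17
merge W(14) and S(16): 30
merge 17 and U(24): 41
merge T(25) and Z(28): 53
merge 30 and 41: 71
merge 53 and 71: 124
The first pair merged (Y, Q) ends up deepest, at depth 5.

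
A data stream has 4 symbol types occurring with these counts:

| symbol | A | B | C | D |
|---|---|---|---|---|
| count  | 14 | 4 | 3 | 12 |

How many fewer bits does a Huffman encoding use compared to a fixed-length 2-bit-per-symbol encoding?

Fixed-length: 2 bits × 33 symbols = 66 bits.
Huffman merges:
merge C(3) and B(4): 7
merge 7 and D(12): 19
merge A(14) and 19: 33
Huffman total = 7 + 19 + 33 = 59 bits.
Saving = 66 − 59 = 7 bits.

7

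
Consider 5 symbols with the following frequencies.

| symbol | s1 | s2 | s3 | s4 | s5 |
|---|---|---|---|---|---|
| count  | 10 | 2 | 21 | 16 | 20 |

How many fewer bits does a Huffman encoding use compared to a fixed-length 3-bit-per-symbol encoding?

57

Fixed-length: 3 bits × 69 symbols = 207 bits.
Huffman merges:
s2(2) + s1(10) → 12
12 + s4(16) → 28
s5(20) + s3(21) → 41
28 + 41 → 69
Huffman total = 12 + 28 + 41 + 69 = 150 bits.
Saving = 207 − 150 = 57 bits.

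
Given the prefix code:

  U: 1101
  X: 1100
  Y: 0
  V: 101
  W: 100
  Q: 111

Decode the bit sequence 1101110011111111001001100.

UXQQXWX

Read left to right; each codeword is recognised as soon as it completes (prefix code):
  1101→U | 1100→X | 111→Q | 111→Q | 1100→X | 100→W | 1100→X
Decoded message: UXQQXWX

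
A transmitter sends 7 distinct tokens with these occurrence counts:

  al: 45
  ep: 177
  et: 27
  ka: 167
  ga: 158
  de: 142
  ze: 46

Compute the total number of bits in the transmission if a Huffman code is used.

1974

Build the Huffman tree bottom-up:
et(27) + al(45) → 72
ze(46) + 72 → 118
118 + de(142) → 260
ga(158) + ka(167) → 325
ep(177) + 260 → 437
325 + 437 → 762
Total encoded bits = sum of merged weights = 72 + 118 + 260 + 325 + 437 + 762 = 1974.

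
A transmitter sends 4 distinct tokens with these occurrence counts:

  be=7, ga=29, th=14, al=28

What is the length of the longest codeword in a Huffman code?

3

Merge the two lowest-weight nodes at each step:
be(7) + th(14) → 21
21 + al(28) → 49
ga(29) + 49 → 78
Maximum depth reached is 3.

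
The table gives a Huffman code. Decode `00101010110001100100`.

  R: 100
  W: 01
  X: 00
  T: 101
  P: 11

XTWWRWRR

Read left to right; each codeword is recognised as soon as it completes (prefix code):
  00→X | 101→T | 01→W | 01→W | 100→R | 01→W | 100→R | 100→R
Decoded message: XTWWRWRR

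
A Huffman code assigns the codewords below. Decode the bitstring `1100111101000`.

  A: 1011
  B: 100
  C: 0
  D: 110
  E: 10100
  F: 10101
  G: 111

Read left to right; each codeword is recognised as soon as it completes (prefix code):
  110→D | 0→C | 111→G | 10100→E | 0→C
Decoded message: DCGEC

DCGEC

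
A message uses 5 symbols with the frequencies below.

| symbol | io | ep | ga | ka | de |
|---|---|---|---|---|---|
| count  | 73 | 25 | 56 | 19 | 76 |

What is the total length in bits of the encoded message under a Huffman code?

542

Build the Huffman tree bottom-up:
ka(19) + ep(25) → 44
44 + ga(56) → 100
io(73) + de(76) → 149
100 + 149 → 249
Each symbol's bit-cost is frequency × depth; summing gives 542 bits (equivalently 44 + 100 + 149 + 249).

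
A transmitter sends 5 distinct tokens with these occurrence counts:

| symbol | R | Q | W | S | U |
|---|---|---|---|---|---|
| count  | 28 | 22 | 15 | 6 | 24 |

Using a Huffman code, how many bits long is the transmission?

Build the Huffman tree bottom-up:
merge S(6) and W(15): 21
merge 21 and Q(22): 43
merge U(24) and R(28): 52
merge 43 and 52: 95
Total encoded bits = sum of merged weights = 21 + 43 + 52 + 95 = 211.

211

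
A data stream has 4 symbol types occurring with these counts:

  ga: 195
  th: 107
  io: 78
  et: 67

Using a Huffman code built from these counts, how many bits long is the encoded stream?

Build the Huffman tree bottom-up:
combine et(67), io(78) → 145
combine th(107), 145 → 252
combine ga(195), 252 → 447
Total encoded bits = sum of merged weights = 145 + 252 + 447 = 844.

844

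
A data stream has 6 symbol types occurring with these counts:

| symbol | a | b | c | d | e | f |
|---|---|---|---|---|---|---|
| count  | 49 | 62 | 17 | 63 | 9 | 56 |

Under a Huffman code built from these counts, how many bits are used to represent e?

Huffman merges, smallest pair first:
combine e(9), c(17) → 26
combine 26, a(49) → 75
combine f(56), b(62) → 118
combine d(63), 75 → 138
combine 118, 138 → 256
e's leaf is at depth 4, giving a 4-bit codeword.

4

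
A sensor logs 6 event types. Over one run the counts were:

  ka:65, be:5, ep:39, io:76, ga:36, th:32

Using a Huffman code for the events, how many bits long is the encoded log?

616

Build the Huffman tree bottom-up:
combine be(5), th(32) → 37
combine ga(36), 37 → 73
combine ep(39), ka(65) → 104
combine 73, io(76) → 149
combine 104, 149 → 253
Total encoded bits = sum of merged weights = 37 + 73 + 104 + 149 + 253 = 616.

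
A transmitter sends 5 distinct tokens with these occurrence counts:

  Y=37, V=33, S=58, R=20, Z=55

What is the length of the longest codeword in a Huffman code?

3

Merge the two lowest-weight nodes at each step:
combine R(20), V(33) → 53
combine Y(37), 53 → 90
combine Z(55), S(58) → 113
combine 90, 113 → 203
The first pair merged (R, V) ends up deepest, at depth 3.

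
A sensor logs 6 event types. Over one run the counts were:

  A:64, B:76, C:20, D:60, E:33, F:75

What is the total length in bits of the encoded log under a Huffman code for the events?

Greedily combine the two least-frequent nodes:
merge C(20) and E(33): 53
merge 53 and D(60): 113
merge A(64) and F(75): 139
merge B(76) and 113: 189
merge 139 and 189: 328
Each symbol's bit-cost is frequency × depth; summing gives 822 bits (equivalently 53 + 113 + 139 + 189 + 328).

822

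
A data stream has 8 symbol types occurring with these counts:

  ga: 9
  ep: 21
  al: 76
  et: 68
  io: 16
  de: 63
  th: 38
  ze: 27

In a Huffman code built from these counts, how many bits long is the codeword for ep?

Huffman merges, smallest pair first:
ga(9) + io(16) → 25
ep(21) + 25 → 46
ze(27) + th(38) → 65
46 + de(63) → 109
65 + et(68) → 133
al(76) + 109 → 185
133 + 185 → 318
The subtree containing ep is merged 4 times, so code length = 4.

4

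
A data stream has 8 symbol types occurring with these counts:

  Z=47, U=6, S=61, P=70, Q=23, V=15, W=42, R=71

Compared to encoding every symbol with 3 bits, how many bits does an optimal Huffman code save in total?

Fixed-length: 3 bits × 335 symbols = 1005 bits.
Huffman merges:
merge U(6) and V(15): 21
merge 21 and Q(23): 44
merge W(42) and 44: 86
merge Z(47) and S(61): 108
merge P(70) and R(71): 141
merge 86 and 108: 194
merge 141 and 194: 335
Huffman total = 21 + 44 + 86 + 108 + 141 + 194 + 335 = 929 bits.
Saving = 1005 − 929 = 76 bits.

76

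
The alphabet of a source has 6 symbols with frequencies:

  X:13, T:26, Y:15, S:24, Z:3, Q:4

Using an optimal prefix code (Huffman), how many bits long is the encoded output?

197

Build the Huffman tree bottom-up:
merge Z(3) and Q(4): 7
merge 7 and X(13): 20
merge Y(15) and 20: 35
merge S(24) and T(26): 50
merge 35 and 50: 85
The encoded length is the sum of every internal node's weight: 7 + 20 + 35 + 50 + 85 = 197 bits.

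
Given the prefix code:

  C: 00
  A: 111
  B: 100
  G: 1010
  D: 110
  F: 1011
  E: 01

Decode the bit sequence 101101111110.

FEAD

Read left to right; each codeword is recognised as soon as it completes (prefix code):
  1011→F | 01→E | 111→A | 110→D
Decoded message: FEAD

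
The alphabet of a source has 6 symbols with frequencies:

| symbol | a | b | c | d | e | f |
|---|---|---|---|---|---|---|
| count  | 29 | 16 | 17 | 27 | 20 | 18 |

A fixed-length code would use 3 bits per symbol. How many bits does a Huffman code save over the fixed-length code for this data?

Fixed-length: 3 bits × 127 symbols = 381 bits.
Huffman merges:
merge b(16) and c(17): 33
merge f(18) and e(20): 38
merge d(27) and a(29): 56
merge 33 and 38: 71
merge 56 and 71: 127
Huffman total = 33 + 38 + 56 + 71 + 127 = 325 bits.
Saving = 381 − 325 = 56 bits.

56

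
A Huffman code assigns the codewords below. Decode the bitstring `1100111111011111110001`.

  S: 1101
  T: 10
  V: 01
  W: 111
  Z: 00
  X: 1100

XWWVWWZV

Read left to right; each codeword is recognised as soon as it completes (prefix code):
  1100→X | 111→W | 111→W | 01→V | 111→W | 111→W | 00→Z | 01→V
Decoded message: XWWVWWZV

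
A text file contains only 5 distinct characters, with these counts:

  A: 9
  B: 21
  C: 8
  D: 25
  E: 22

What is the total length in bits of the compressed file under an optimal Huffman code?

Build the Huffman tree bottom-up:
C(8) + A(9) → 17
17 + B(21) → 38
E(22) + D(25) → 47
38 + 47 → 85
Total encoded bits = sum of merged weights = 17 + 38 + 47 + 85 = 187.

187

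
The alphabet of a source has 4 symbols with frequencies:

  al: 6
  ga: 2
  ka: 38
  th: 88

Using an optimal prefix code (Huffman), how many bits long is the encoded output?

Build the Huffman tree bottom-up:
merge ga(2) and al(6): 8
merge 8 and ka(38): 46
merge 46 and th(88): 134
Each symbol's bit-cost is frequency × depth; summing gives 188 bits (equivalently 8 + 46 + 134).

188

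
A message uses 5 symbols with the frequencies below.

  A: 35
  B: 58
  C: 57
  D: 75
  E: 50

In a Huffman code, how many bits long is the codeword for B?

Build the tree from the bottom:
merge A(35) and E(50): 85
merge C(57) and B(58): 115
merge D(75) and 85: 160
merge 115 and 160: 275
The subtree containing B is merged 2 times, so code length = 2.

2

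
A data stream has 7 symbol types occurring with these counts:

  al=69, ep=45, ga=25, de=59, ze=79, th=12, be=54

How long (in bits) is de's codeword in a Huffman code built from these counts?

Huffman merges, smallest pair first:
combine th(12), ga(25) → 37
combine 37, ep(45) → 82
combine be(54), de(59) → 113
combine al(69), ze(79) → 148
combine 82, 113 → 195
combine 148, 195 → 343
de sits 3 levels below the root, so its codeword is 3 bits.

3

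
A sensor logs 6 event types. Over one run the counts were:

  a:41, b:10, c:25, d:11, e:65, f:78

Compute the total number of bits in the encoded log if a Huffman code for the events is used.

527

Build the Huffman tree bottom-up:
b(10) + d(11) → 21
21 + c(25) → 46
a(41) + 46 → 87
e(65) + f(78) → 143
87 + 143 → 230
The encoded length is the sum of every internal node's weight: 21 + 46 + 87 + 143 + 230 = 527 bits.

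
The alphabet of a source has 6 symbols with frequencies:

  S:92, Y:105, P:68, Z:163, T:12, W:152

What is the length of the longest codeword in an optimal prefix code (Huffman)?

Merge the two lowest-weight nodes at each step:
combine T(12), P(68) → 80
combine 80, S(92) → 172
combine Y(105), W(152) → 257
combine Z(163), 172 → 335
combine 257, 335 → 592
Maximum depth reached is 4.

4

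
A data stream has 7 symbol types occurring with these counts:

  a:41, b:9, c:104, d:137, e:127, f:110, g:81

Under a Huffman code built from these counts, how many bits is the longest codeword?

Merge the two lowest-weight nodes at each step:
combine b(9), a(41) → 50
combine 50, g(81) → 131
combine c(104), f(110) → 214
combine e(127), 131 → 258
combine d(137), 214 → 351
combine 258, 351 → 609
Maximum depth reached is 4.

4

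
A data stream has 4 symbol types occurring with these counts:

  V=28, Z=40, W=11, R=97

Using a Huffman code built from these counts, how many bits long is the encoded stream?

294

Merge the two smallest weights repeatedly:
W(11) + V(28) → 39
39 + Z(40) → 79
79 + R(97) → 176
The encoded length is the sum of every internal node's weight: 39 + 79 + 176 = 294 bits.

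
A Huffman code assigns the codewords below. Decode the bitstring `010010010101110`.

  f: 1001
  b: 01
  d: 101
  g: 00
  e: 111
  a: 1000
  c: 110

bgfbbc

Read left to right; each codeword is recognised as soon as it completes (prefix code):
  01→b | 00→g | 1001→f | 01→b | 01→b | 110→c
Decoded message: bgfbbc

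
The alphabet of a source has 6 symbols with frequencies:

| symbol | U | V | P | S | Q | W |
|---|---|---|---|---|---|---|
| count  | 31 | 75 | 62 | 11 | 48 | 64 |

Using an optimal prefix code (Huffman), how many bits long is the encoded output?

Build the Huffman tree bottom-up:
combine S(11), U(31) → 42
combine 42, Q(48) → 90
combine P(62), W(64) → 126
combine V(75), 90 → 165
combine 126, 165 → 291
Total encoded bits = sum of merged weights = 42 + 90 + 126 + 165 + 291 = 714.

714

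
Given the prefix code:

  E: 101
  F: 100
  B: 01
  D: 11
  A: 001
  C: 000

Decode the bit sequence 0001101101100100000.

Read left to right; each codeword is recognised as soon as it completes (prefix code):
  000→C | 11→D | 01→B | 101→E | 100→F | 100→F | 000→C
Decoded message: CDBEFFC

CDBEFFC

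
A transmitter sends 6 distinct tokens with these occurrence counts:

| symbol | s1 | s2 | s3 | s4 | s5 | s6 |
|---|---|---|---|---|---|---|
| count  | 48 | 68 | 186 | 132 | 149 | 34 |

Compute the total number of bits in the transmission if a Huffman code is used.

1466

Greedily combine the two least-frequent nodes:
merge s6(34) and s1(48): 82
merge s2(68) and 82: 150
merge s4(132) and s5(149): 281
merge 150 and s3(186): 336
merge 281 and 336: 617
Each symbol's bit-cost is frequency × depth; summing gives 1466 bits (equivalently 82 + 150 + 281 + 336 + 617).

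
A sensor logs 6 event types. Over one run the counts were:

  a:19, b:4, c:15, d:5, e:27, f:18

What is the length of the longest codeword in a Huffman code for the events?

4

Merge the two lowest-weight nodes at each step:
combine b(4), d(5) → 9
combine 9, c(15) → 24
combine f(18), a(19) → 37
combine 24, e(27) → 51
combine 37, 51 → 88
The first pair merged (b, d) ends up deepest, at depth 4.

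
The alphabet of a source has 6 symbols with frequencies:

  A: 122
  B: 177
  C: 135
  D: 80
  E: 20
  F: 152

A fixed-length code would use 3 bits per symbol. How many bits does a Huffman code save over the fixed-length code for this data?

364

Fixed-length: 3 bits × 686 symbols = 2058 bits.
Huffman merges:
merge E(20) and D(80): 100
merge 100 and A(122): 222
merge C(135) and F(152): 287
merge B(177) and 222: 399
merge 287 and 399: 686
Huffman total = 100 + 222 + 287 + 399 + 686 = 1694 bits.
Saving = 2058 − 1694 = 364 bits.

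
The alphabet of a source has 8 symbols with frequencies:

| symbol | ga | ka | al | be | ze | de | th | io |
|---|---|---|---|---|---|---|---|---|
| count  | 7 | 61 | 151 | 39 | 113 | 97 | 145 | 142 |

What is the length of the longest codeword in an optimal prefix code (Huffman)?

Merge the two lowest-weight nodes at each step:
combine ga(7), be(39) → 46
combine 46, ka(61) → 107
combine de(97), 107 → 204
combine ze(113), io(142) → 255
combine th(145), al(151) → 296
combine 204, 255 → 459
combine 296, 459 → 755
The rarest symbols sit at the bottom; the longest codeword is 5 bits.

5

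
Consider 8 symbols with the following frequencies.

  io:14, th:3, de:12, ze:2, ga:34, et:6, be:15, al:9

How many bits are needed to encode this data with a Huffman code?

Greedily combine the two least-frequent nodes:
merge ze(2) and th(3): 5
merge 5 and et(6): 11
merge al(9) and 11: 20
merge de(12) and io(14): 26
merge be(15) and 20: 35
merge 26 and ga(34): 60
merge 35 and 60: 95
The encoded length is the sum of every internal node's weight: 5 + 11 + 20 + 26 + 35 + 60 + 95 = 252 bits.

252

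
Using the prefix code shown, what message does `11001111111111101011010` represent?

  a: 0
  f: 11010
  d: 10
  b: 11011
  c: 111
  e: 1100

ecccff

Read left to right; each codeword is recognised as soon as it completes (prefix code):
  1100→e | 111→c | 111→c | 111→c | 11010→f | 11010→f
Decoded message: ecccff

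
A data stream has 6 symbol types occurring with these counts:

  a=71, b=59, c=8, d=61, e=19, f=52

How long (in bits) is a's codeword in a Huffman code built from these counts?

2

Build the tree from the bottom:
c(8) + e(19) → 27
27 + f(52) → 79
b(59) + d(61) → 120
a(71) + 79 → 150
120 + 150 → 270
The subtree containing a is merged 2 times, so code length = 2.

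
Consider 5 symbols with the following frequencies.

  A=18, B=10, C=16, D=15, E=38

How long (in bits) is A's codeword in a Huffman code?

Build the tree from the bottom:
combine B(10), D(15) → 25
combine C(16), A(18) → 34
combine 25, 34 → 59
combine E(38), 59 → 97
A sits 3 levels below the root, so its codeword is 3 bits.

3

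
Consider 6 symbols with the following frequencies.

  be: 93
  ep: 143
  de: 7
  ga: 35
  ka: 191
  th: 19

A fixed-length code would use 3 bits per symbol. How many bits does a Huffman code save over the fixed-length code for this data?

Fixed-length: 3 bits × 488 symbols = 1464 bits.
Huffman merges:
merge de(7) and th(19): 26
merge 26 and ga(35): 61
merge 61 and be(93): 154
merge ep(143) and 154: 297
merge ka(191) and 297: 488
Huffman total = 26 + 61 + 154 + 297 + 488 = 1026 bits.
Saving = 1464 − 1026 = 438 bits.

438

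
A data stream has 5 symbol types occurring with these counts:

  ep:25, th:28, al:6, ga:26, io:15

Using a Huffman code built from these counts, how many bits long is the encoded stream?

221

Merge the two smallest weights repeatedly:
combine al(6), io(15) → 21
combine 21, ep(25) → 46
combine ga(26), th(28) → 54
combine 46, 54 → 100
Each symbol's bit-cost is frequency × depth; summing gives 221 bits (equivalently 21 + 46 + 54 + 100).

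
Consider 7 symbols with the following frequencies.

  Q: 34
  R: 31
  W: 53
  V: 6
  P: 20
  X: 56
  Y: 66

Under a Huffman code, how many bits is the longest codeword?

Merge the two lowest-weight nodes at each step:
combine V(6), P(20) → 26
combine 26, R(31) → 57
combine Q(34), W(53) → 87
combine X(56), 57 → 113
combine Y(66), 87 → 153
combine 113, 153 → 266
The first pair merged (V, P) ends up deepest, at depth 4.

4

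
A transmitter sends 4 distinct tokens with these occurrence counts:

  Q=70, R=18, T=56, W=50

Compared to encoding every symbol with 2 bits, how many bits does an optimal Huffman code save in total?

2

Fixed-length: 2 bits × 194 symbols = 388 bits.
Huffman merges:
R(18) + W(50) → 68
T(56) + 68 → 124
Q(70) + 124 → 194
Huffman total = 68 + 124 + 194 = 386 bits.
Saving = 388 − 386 = 2 bits.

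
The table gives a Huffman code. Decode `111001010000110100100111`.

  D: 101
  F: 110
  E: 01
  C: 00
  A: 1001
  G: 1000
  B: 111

BCDCCFACB

Read left to right; each codeword is recognised as soon as it completes (prefix code):
  111→B | 00→C | 101→D | 00→C | 00→C | 110→F | 1001→A | 00→C | 111→B
Decoded message: BCDCCFACB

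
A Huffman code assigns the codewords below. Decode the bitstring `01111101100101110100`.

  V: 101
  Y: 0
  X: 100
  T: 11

Read left to right; each codeword is recognised as soon as it completes (prefix code):
  0→Y | 11→T | 11→T | 101→V | 100→X | 101→V | 11→T | 0→Y | 100→X
Decoded message: YTTVXVTYX

YTTVXVTYX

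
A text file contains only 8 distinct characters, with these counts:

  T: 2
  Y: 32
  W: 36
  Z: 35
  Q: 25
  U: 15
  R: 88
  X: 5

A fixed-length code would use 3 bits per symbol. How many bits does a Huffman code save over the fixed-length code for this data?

Fixed-length: 3 bits × 238 symbols = 714 bits.
Huffman merges:
merge T(2) and X(5): 7
merge 7 and U(15): 22
merge 22 and Q(25): 47
merge Y(32) and Z(35): 67
merge W(36) and 47: 83
merge 67 and 83: 150
merge R(88) and 150: 238
Huffman total = 7 + 22 + 47 + 67 + 83 + 150 + 238 = 614 bits.
Saving = 714 − 614 = 100 bits.

100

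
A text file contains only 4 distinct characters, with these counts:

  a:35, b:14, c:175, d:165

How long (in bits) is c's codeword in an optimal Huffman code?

1

Build the tree from the bottom:
merge b(14) and a(35): 49
merge 49 and d(165): 214
merge c(175) and 214: 389
c sits one level below the root: a 1-bit codeword.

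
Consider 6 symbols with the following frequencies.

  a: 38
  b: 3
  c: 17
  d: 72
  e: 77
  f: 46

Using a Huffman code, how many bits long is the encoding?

584

Build the Huffman tree bottom-up:
combine b(3), c(17) → 20
combine 20, a(38) → 58
combine f(46), 58 → 104
combine d(72), e(77) → 149
combine 104, 149 → 253
Total encoded bits = sum of merged weights = 20 + 58 + 104 + 149 + 253 = 584.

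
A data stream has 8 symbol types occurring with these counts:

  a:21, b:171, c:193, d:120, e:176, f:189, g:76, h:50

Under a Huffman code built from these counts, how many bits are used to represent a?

Repeatedly merge the two smallest:
a(21) + h(50) → 71
71 + g(76) → 147
d(120) + 147 → 267
b(171) + e(176) → 347
f(189) + c(193) → 382
267 + 347 → 614
382 + 614 → 996
a sits 5 levels below the root, so its codeword is 5 bits.

5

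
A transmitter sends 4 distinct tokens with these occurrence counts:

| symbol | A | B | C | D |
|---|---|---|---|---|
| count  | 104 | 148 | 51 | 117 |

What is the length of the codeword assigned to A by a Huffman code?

Repeatedly merge the two smallest:
merge C(51) and A(104): 155
merge D(117) and B(148): 265
merge 155 and 265: 420
A sits 2 levels below the root, so its codeword is 2 bits.

2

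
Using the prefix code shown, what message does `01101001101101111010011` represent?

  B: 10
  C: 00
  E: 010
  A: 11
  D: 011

DEDDDAED

Read left to right; each codeword is recognised as soon as it completes (prefix code):
  011→D | 010→E | 011→D | 011→D | 011→D | 11→A | 010→E | 011→D
Decoded message: DEDDDAED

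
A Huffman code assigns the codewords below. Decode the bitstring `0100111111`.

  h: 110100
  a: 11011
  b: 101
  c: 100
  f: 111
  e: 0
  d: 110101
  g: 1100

Read left to right; each codeword is recognised as soon as it completes (prefix code):
  0→e | 100→c | 111→f | 111→f
Decoded message: ecff

ecff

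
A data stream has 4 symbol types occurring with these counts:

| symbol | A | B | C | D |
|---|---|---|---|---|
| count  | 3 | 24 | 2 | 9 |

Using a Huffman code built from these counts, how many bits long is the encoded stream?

Merge the two smallest weights repeatedly:
combine C(2), A(3) → 5
combine 5, D(9) → 14
combine 14, B(24) → 38
Each symbol's bit-cost is frequency × depth; summing gives 57 bits (equivalently 5 + 14 + 38).

57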